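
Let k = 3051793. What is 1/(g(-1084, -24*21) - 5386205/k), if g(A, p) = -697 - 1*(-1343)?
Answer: 3051793/1966072073 ≈ 0.0015522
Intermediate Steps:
g(A, p) = 646 (g(A, p) = -697 + 1343 = 646)
1/(g(-1084, -24*21) - 5386205/k) = 1/(646 - 5386205/3051793) = 1/(1966072073/3051793) = 3051793/1966072073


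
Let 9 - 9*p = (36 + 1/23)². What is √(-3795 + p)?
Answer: 5*I*√750019/69 ≈ 62.756*I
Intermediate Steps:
p = -682480/4761 (p = 1 - (36 + 1/23)²/9 = 1 - (829/23)²/9 = 1 - ⅑*687241/529 = 1 - 687241/4761 = -682480/4761 ≈ -143.35)
√(-3795 + p) = √(-3795 - 682480/4761) = √(-18750475/4761) = 5*I*√750019/69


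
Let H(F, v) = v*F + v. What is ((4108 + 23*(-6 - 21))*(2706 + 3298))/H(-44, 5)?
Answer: -20935948/215 ≈ -97377.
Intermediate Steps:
H(F, v) = v + F*v (H(F, v) = F*v + v = v + F*v)
((4108 + 23*(-6 - 21))*(2706 + 3298))/H(-44, 5) = ((4108 + 23*(-6 - 21))*(2706 + 3298))/((5*(1 - 44))) = ((4108 + 23*(-27))*6004)/((5*(-43))) = ((4108 - 621)*6004)/(-215) = (3487*6004)*(-1/215) = 20935948*(-1/215) = -20935948/215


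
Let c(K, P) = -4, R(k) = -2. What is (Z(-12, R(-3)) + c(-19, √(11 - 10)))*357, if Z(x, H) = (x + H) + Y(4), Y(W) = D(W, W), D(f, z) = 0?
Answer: -6426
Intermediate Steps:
Y(W) = 0
Z(x, H) = H + x (Z(x, H) = (x + H) + 0 = (H + x) + 0 = H + x)
(Z(-12, R(-3)) + c(-19, √(11 - 10)))*357 = ((-2 - 12) - 4)*357 = (-14 - 4)*357 = -18*357 = -6426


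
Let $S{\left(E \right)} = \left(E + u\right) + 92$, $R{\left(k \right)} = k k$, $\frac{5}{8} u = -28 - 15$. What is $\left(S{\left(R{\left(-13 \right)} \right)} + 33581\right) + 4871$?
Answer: $\frac{193221}{5} \approx 38644.0$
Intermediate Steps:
$u = - \frac{344}{5}$ ($u = \frac{8 \left(-28 - 15\right)}{5} = \frac{8}{5} \left(-43\right) = - \frac{344}{5} \approx -68.8$)
$R{\left(k \right)} = k^{2}$
$S{\left(E \right)} = \frac{116}{5} + E$ ($S{\left(E \right)} = \left(E - \frac{344}{5}\right) + 92 = \left(- \frac{344}{5} + E\right) + 92 = \frac{116}{5} + E$)
$\left(S{\left(R{\left(-13 \right)} \right)} + 33581\right) + 4871 = \left(\left(\frac{116}{5} + \left(-13\right)^{2}\right) + 33581\right) + 4871 = \left(\left(\frac{116}{5} + 169\right) + 33581\right) + 4871 = \left(\frac{961}{5} + 33581\right) + 4871 = \frac{168866}{5} + 4871 = \frac{193221}{5}$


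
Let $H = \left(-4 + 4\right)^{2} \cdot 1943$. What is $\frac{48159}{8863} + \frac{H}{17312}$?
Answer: $\frac{48159}{8863} \approx 5.4337$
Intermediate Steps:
$H = 0$ ($H = 0^{2} \cdot 1943 = 0 \cdot 1943 = 0$)
$\frac{48159}{8863} + \frac{H}{17312} = \frac{48159}{8863} + \frac{0}{17312} = 48159 \cdot \frac{1}{8863} + 0 \cdot \frac{1}{17312} = \frac{48159}{8863} + 0 = \frac{48159}{8863}$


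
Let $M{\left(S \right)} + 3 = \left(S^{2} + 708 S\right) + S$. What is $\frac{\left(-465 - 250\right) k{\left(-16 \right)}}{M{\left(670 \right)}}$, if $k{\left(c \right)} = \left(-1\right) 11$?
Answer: $\frac{7865}{923927} \approx 0.0085126$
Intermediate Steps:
$k{\left(c \right)} = -11$
$M{\left(S \right)} = -3 + S^{2} + 709 S$ ($M{\left(S \right)} = -3 + \left(\left(S^{2} + 708 S\right) + S\right) = -3 + \left(S^{2} + 709 S\right) = -3 + S^{2} + 709 S$)
$\frac{\left(-465 - 250\right) k{\left(-16 \right)}}{M{\left(670 \right)}} = \frac{\left(-465 - 250\right) \left(-11\right)}{-3 + 670^{2} + 709 \cdot 670} = \frac{\left(-715\right) \left(-11\right)}{-3 + 448900 + 475030} = \frac{7865}{923927}$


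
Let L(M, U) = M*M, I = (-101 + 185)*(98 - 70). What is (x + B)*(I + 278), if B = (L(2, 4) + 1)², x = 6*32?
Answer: 570710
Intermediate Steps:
I = 2352 (I = 84*28 = 2352)
L(M, U) = M²
x = 192
B = 25 (B = (2² + 1)² = (4 + 1)² = 5² = 25)
(x + B)*(I + 278) = (192 + 25)*(2352 + 278) = 217*2630 = 570710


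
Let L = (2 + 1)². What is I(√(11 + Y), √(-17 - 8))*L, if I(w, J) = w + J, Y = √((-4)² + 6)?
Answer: 9*√(11 + √22) + 45*I ≈ 35.65 + 45.0*I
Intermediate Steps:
Y = √22 (Y = √(16 + 6) = √22 ≈ 4.6904)
I(w, J) = J + w
L = 9 (L = 3² = 9)
I(√(11 + Y), √(-17 - 8))*L = (√(-17 - 8) + √(11 + √22))*9 = (√(-25) + √(11 + √22))*9 = (5*I + √(11 + √22))*9 = (√(11 + √22) + 5*I)*9 = 9*√(11 + √22) + 45*I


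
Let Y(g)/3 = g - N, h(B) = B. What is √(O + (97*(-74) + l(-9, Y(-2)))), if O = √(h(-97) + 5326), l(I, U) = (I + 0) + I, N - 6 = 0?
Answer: √(-7196 + 3*√581) ≈ 84.402*I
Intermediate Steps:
N = 6 (N = 6 + 0 = 6)
Y(g) = -18 + 3*g (Y(g) = 3*(g - 1*6) = 3*(g - 6) = 3*(-6 + g) = -18 + 3*g)
l(I, U) = 2*I (l(I, U) = I + I = 2*I)
O = 3*√581 (O = √(-97 + 5326) = √5229 = 3*√581 ≈ 72.312)
√(O + (97*(-74) + l(-9, Y(-2)))) = √(3*√581 + (97*(-74) + 2*(-9))) = √(3*√581 + (-7178 - 18)) = √(3*√581 - 7196) = √(-7196 + 3*√581)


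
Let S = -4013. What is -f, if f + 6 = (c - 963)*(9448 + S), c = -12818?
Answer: 74899741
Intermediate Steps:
f = -74899741 (f = -6 + (-12818 - 963)*(9448 - 4013) = -6 - 13781*5435 = -6 - 74899735 = -74899741)
-f = -1*(-74899741) = 74899741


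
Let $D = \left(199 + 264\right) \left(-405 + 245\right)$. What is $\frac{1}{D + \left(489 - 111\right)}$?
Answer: $- \frac{1}{73702} \approx -1.3568 \cdot 10^{-5}$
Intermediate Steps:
$D = -74080$ ($D = 463 \left(-160\right) = -74080$)
$\frac{1}{D + \left(489 - 111\right)} = \frac{1}{-74080 + \left(489 - 111\right)} = \frac{1}{-74080 + 378} = \frac{1}{-73702} = - \frac{1}{73702}$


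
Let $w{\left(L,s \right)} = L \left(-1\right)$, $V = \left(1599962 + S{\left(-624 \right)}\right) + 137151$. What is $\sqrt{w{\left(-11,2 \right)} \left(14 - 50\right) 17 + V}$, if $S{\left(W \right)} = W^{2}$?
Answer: $\sqrt{2119757} \approx 1455.9$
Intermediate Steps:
$V = 2126489$ ($V = \left(1599962 + \left(-624\right)^{2}\right) + 137151 = \left(1599962 + 389376\right) + 137151 = 1989338 + 137151 = 2126489$)
$w{\left(L,s \right)} = - L$
$\sqrt{w{\left(-11,2 \right)} \left(14 - 50\right) 17 + V} = \sqrt{\left(-1\right) \left(-11\right) \left(14 - 50\right) 17 + 2126489} = \sqrt{11 \left(-36\right) 17 + 2126489} = \sqrt{\left(-396\right) 17 + 2126489} = \sqrt{-6732 + 2126489} = \sqrt{2119757}$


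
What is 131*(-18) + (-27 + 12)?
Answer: -2373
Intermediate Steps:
131*(-18) + (-27 + 12) = -2358 - 15 = -2373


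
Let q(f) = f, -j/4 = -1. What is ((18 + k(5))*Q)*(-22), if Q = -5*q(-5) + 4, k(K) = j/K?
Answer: -59972/5 ≈ -11994.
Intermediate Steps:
j = 4 (j = -4*(-1) = 4)
k(K) = 4/K
Q = 29 (Q = -5*(-5) + 4 = 25 + 4 = 29)
((18 + k(5))*Q)*(-22) = ((18 + 4/5)*29)*(-22) = ((18 + 4*(⅕))*29)*(-22) = ((18 + ⅘)*29)*(-22) = ((94/5)*29)*(-22) = (2726/5)*(-22) = -59972/5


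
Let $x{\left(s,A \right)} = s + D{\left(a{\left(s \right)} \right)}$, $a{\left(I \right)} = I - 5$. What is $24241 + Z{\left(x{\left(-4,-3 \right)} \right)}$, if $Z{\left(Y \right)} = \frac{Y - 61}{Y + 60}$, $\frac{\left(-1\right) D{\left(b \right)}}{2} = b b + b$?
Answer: $\frac{193947}{8} \approx 24243.0$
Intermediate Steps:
$a{\left(I \right)} = -5 + I$
$D{\left(b \right)} = - 2 b - 2 b^{2}$ ($D{\left(b \right)} = - 2 \left(b b + b\right) = - 2 \left(b^{2} + b\right) = - 2 \left(b + b^{2}\right) = - 2 b - 2 b^{2}$)
$x{\left(s,A \right)} = s - 2 \left(-5 + s\right) \left(-4 + s\right)$ ($x{\left(s,A \right)} = s - 2 \left(-5 + s\right) \left(1 + \left(-5 + s\right)\right) = s - 2 \left(-5 + s\right) \left(-4 + s\right)$)
$Z{\left(Y \right)} = \frac{-61 + Y}{60 + Y}$
$24241 + Z{\left(x{\left(-4,-3 \right)} \right)} = 24241 + \frac{-61 - \left(4 + 2 \left(-5 - 4\right) \left(-4 - 4\right)\right)}{60 - \left(4 + 2 \left(-5 - 4\right) \left(-4 - 4\right)\right)} = 24241 + \frac{-61 - \left(4 - -144\right)}{60 - \left(4 - -144\right)} = 24241 + \frac{-61 - 148}{60 - 148} = 24241 + \frac{1}{-88} \left(-209\right) = 24241 - - \frac{19}{8} = 24241 + \frac{19}{8} = \frac{193947}{8}$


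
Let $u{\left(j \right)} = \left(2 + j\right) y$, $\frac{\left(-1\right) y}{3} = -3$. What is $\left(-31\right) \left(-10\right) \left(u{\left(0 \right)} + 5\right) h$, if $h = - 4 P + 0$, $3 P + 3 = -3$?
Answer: $57040$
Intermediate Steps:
$y = 9$ ($y = \left(-3\right) \left(-3\right) = 9$)
$u{\left(j \right)} = 18 + 9 j$ ($u{\left(j \right)} = \left(2 + j\right) 9 = 18 + 9 j$)
$P = -2$ ($P = -1 + \frac{1}{3} \left(-3\right) = -1 - 1 = -2$)
$h = 8$ ($h = \left(-4\right) \left(-2\right) + 0 = 8 + 0 = 8$)
$\left(-31\right) \left(-10\right) \left(u{\left(0 \right)} + 5\right) h = \left(-31\right) \left(-10\right) \left(\left(18 + 9 \cdot 0\right) + 5\right) 8 = 310 \left(\left(18 + 0\right) + 5\right) 8 = 310 \left(18 + 5\right) 8 = 310 \cdot 23 \cdot 8 = 310 \cdot 184 = 57040$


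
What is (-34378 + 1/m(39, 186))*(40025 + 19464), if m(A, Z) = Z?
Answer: -12270675133/6 ≈ -2.0451e+9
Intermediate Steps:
(-34378 + 1/m(39, 186))*(40025 + 19464) = (-34378 + 1/186)*(40025 + 19464) = (-34378 + 1/186)*59489 = -6394307/186*59489 = -12270675133/6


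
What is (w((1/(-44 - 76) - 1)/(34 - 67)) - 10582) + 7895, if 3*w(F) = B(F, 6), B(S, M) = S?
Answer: -2901949/1080 ≈ -2687.0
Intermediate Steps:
w(F) = F/3
(w((1/(-44 - 76) - 1)/(34 - 67)) - 10582) + 7895 = (((1/(-44 - 76) - 1)/(34 - 67))/3 - 10582) + 7895 = (((1/(-120) - 1)/(-33))/3 - 10582) + 7895 = (((-1/120 - 1)*(-1/33))/3 - 10582) + 7895 = ((-121/120*(-1/33))/3 - 10582) + 7895 = ((⅓)*(11/360) - 10582) + 7895 = (11/1080 - 10582) + 7895 = -11428549/1080 + 7895 = -2901949/1080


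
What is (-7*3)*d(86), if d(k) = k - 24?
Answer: -1302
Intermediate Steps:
d(k) = -24 + k
(-7*3)*d(86) = (-7*3)*(-24 + 86) = -21*62 = -1302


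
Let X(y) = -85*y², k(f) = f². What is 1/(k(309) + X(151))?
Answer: -1/1842604 ≈ -5.4271e-7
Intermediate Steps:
1/(k(309) + X(151)) = 1/(309² - 85*151²) = 1/(95481 - 85*22801) = 1/(95481 - 1938085) = 1/(-1842604) = -1/1842604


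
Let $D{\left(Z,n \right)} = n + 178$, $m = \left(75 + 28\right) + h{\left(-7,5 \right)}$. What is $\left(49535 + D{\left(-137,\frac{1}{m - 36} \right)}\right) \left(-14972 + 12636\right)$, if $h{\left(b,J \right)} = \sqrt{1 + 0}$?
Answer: $- \frac{1974203240}{17} \approx -1.1613 \cdot 10^{8}$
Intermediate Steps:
$h{\left(b,J \right)} = 1$ ($h{\left(b,J \right)} = \sqrt{1} = 1$)
$m = 104$ ($m = \left(75 + 28\right) + 1 = 103 + 1 = 104$)
$D{\left(Z,n \right)} = 178 + n$
$\left(49535 + D{\left(-137,\frac{1}{m - 36} \right)}\right) \left(-14972 + 12636\right) = \left(49535 + \left(178 + \frac{1}{104 - 36}\right)\right) \left(-14972 + 12636\right) = \left(49535 + \left(178 + \frac{1}{68}\right)\right) \left(-2336\right) = \left(49535 + \frac{12105}{68}\right) \left(-2336\right) = \frac{3380485}{68} \left(-2336\right) = - \frac{1974203240}{17}$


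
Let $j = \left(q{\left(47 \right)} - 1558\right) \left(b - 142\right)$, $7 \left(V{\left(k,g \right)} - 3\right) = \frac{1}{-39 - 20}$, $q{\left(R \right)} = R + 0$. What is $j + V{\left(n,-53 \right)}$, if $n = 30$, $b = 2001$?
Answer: $- \frac{1160094699}{413} \approx -2.8089 \cdot 10^{6}$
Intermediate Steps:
$q{\left(R \right)} = R$
$V{\left(k,g \right)} = \frac{1238}{413}$ ($V{\left(k,g \right)} = 3 + \frac{1}{7 \left(-39 - 20\right)} = 3 + \frac{1}{7 \left(-59\right)} = 3 + \frac{1}{7} \left(- \frac{1}{59}\right) = 3 - \frac{1}{413} = \frac{1238}{413}$)
$j = -2808949$ ($j = \left(47 - 1558\right) \left(2001 - 142\right) = \left(-1511\right) 1859 = -2808949$)
$j + V{\left(n,-53 \right)} = -2808949 + \frac{1238}{413} = - \frac{1160094699}{413}$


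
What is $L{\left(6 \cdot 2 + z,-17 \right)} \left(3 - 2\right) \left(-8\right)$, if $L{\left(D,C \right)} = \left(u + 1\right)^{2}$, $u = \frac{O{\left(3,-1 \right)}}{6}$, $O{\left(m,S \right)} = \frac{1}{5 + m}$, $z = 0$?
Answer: $- \frac{2401}{288} \approx -8.3368$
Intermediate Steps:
$u = \frac{1}{48}$ ($u = \frac{1}{\left(5 + 3\right) 6} = \frac{1}{8} \cdot \frac{1}{6} = \frac{1}{48} \approx 0.020833$)
$L{\left(D,C \right)} = \frac{2401}{2304}$ ($L{\left(D,C \right)} = \left(\frac{1}{48} + 1\right)^{2} = \left(\frac{49}{48}\right)^{2} = \frac{2401}{2304}$)
$L{\left(6 \cdot 2 + z,-17 \right)} \left(3 - 2\right) \left(-8\right) = \frac{2401 \left(3 - 2\right) \left(-8\right)}{2304} = \frac{2401 \cdot 1 \left(-8\right)}{2304} = \frac{2401}{2304} \left(-8\right) = - \frac{2401}{288}$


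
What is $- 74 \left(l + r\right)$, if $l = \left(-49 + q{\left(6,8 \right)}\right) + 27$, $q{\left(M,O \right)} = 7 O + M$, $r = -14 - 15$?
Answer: $-814$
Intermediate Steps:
$r = -29$
$q{\left(M,O \right)} = M + 7 O$
$l = 40$ ($l = \left(-49 + \left(6 + 7 \cdot 8\right)\right) + 27 = \left(-49 + \left(6 + 56\right)\right) + 27 = \left(-49 + 62\right) + 27 = 13 + 27 = 40$)
$- 74 \left(l + r\right) = - 74 \left(40 - 29\right) = \left(-74\right) 11 = -814$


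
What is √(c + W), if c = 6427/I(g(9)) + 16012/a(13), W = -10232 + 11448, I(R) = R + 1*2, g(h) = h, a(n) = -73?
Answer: √1019398061/803 ≈ 39.761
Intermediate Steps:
I(R) = 2 + R (I(R) = R + 2 = 2 + R)
W = 1216
c = 293039/803 (c = 6427/(2 + 9) + 16012/(-73) = 6427/11 + 16012*(-1/73) = 6427*(1/11) - 16012/73 = 6427/11 - 16012/73 = 293039/803 ≈ 364.93)
√(c + W) = √(293039/803 + 1216) = √(1269487/803) = √1019398061/803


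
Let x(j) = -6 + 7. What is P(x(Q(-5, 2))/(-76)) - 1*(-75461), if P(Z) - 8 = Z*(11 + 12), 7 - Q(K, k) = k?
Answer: 5735621/76 ≈ 75469.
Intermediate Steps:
Q(K, k) = 7 - k
x(j) = 1
P(Z) = 8 + 23*Z (P(Z) = 8 + Z*(11 + 12) = 8 + Z*23 = 8 + 23*Z)
P(x(Q(-5, 2))/(-76)) - 1*(-75461) = (8 + 23*(1/(-76))) - 1*(-75461) = (8 + 23*(1*(-1/76))) + 75461 = (8 + 23*(-1/76)) + 75461 = (8 - 23/76) + 75461 = 585/76 + 75461 = 5735621/76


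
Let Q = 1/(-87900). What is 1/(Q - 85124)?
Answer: -87900/7482399601 ≈ -1.1748e-5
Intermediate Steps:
Q = -1/87900 ≈ -1.1377e-5
1/(Q - 85124) = 1/(-1/87900 - 85124) = 1/(-7482399601/87900) = -87900/7482399601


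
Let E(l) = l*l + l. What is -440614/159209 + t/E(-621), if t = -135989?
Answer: -191295874981/61298649180 ≈ -3.1207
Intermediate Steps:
E(l) = l + l**2 (E(l) = l**2 + l = l + l**2)
-440614/159209 + t/E(-621) = -440614/159209 - 135989*(-1/(621*(1 - 621))) = -440614*1/159209 - 135989/((-621*(-620))) = -440614/159209 - 135989/385020 = -191295874981/61298649180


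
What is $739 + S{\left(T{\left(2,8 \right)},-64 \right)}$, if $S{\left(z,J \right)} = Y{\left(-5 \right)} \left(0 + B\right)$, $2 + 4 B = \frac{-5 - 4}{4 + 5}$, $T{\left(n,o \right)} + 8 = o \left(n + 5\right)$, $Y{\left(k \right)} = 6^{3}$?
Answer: $577$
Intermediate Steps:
$Y{\left(k \right)} = 216$
$T{\left(n,o \right)} = -8 + o \left(5 + n\right)$ ($T{\left(n,o \right)} = -8 + o \left(n + 5\right) = -8 + o \left(5 + n\right)$)
$B = - \frac{3}{4}$ ($B = - \frac{1}{2} + \frac{\left(-5 - 4\right) \frac{1}{4 + 5}}{4} = - \frac{1}{2} + \frac{\left(-9\right) \frac{1}{9}}{4} = - \frac{1}{2} + \frac{1}{4} \left(-1\right) = - \frac{1}{2} - \frac{1}{4} = - \frac{3}{4} \approx -0.75$)
$S{\left(z,J \right)} = -162$ ($S{\left(z,J \right)} = 216 \left(0 - \frac{3}{4}\right) = 216 \left(- \frac{3}{4}\right) = -162$)
$739 + S{\left(T{\left(2,8 \right)},-64 \right)} = 739 - 162 = 577$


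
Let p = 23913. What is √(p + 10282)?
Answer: √34195 ≈ 184.92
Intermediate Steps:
√(p + 10282) = √(23913 + 10282) = √34195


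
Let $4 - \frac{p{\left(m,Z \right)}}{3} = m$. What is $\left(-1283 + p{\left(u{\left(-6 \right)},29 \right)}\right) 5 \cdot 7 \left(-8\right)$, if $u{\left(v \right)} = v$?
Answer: $350840$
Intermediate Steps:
$p{\left(m,Z \right)} = 12 - 3 m$
$\left(-1283 + p{\left(u{\left(-6 \right)},29 \right)}\right) 5 \cdot 7 \left(-8\right) = \left(-1283 + \left(12 - -18\right)\right) 5 \cdot 7 \left(-8\right) = \left(-1283 + \left(12 + 18\right)\right) 35 \left(-8\right) = \left(-1283 + 30\right) \left(-280\right) = \left(-1253\right) \left(-280\right) = 350840$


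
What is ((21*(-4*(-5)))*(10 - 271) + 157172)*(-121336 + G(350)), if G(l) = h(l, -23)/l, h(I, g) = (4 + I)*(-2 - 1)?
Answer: -1009734907712/175 ≈ -5.7699e+9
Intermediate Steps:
h(I, g) = -12 - 3*I (h(I, g) = (4 + I)*(-3) = -12 - 3*I)
G(l) = (-12 - 3*l)/l
((21*(-4*(-5)))*(10 - 271) + 157172)*(-121336 + G(350)) = ((21*(-4*(-5)))*(10 - 271) + 157172)*(-121336 + (-3 - 12/350)) = ((21*20)*(-261) + 157172)*(-121336 + (-3 - 12*1/350)) = (420*(-261) + 157172)*(-121336 + (-3 - 6/175)) = (-109620 + 157172)*(-121336 - 531/175) = 47552*(-21234331/175) = -1009734907712/175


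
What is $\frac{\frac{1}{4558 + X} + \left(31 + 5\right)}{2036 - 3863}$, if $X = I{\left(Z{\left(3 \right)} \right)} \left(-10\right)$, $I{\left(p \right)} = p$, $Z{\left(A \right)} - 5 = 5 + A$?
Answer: $- \frac{159409}{8089956} \approx -0.019705$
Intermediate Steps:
$Z{\left(A \right)} = 10 + A$ ($Z{\left(A \right)} = 5 + \left(5 + A\right) = 10 + A$)
$X = -130$ ($X = \left(10 + 3\right) \left(-10\right) = 13 \left(-10\right) = -130$)
$\frac{\frac{1}{4558 + X} + \left(31 + 5\right)}{2036 - 3863} = \frac{\frac{1}{4558 - 130} + \left(31 + 5\right)}{2036 - 3863} = \frac{\frac{1}{4428} + 36}{-1827} = \left(\frac{1}{4428} + 36\right) \left(- \frac{1}{1827}\right) = \frac{159409}{4428} \left(- \frac{1}{1827}\right) = - \frac{159409}{8089956}$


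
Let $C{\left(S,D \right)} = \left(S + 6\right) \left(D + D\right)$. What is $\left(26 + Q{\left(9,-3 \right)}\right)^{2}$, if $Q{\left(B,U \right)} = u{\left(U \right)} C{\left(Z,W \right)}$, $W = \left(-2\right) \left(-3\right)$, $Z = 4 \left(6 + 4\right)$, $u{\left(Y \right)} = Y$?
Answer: $2656900$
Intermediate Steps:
$Z = 40$ ($Z = 4 \cdot 10 = 40$)
$W = 6$
$C{\left(S,D \right)} = 2 D \left(6 + S\right)$ ($C{\left(S,D \right)} = \left(6 + S\right) 2 D = 2 D \left(6 + S\right)$)
$Q{\left(B,U \right)} = 552 U$ ($Q{\left(B,U \right)} = U 2 \cdot 6 \left(6 + 40\right) = U 2 \cdot 6 \cdot 46 = U 552 = 552 U$)
$\left(26 + Q{\left(9,-3 \right)}\right)^{2} = \left(26 + 552 \left(-3\right)\right)^{2} = \left(26 - 1656\right)^{2} = \left(-1630\right)^{2} = 2656900$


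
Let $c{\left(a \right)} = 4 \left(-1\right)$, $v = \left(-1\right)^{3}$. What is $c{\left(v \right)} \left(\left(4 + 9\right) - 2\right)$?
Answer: $-44$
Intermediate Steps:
$v = -1$
$c{\left(a \right)} = -4$
$c{\left(v \right)} \left(\left(4 + 9\right) - 2\right) = - 4 \left(\left(4 + 9\right) - 2\right) = - 4 \left(13 - 2\right) = \left(-4\right) 11 = -44$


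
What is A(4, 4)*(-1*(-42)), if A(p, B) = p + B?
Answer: 336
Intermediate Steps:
A(p, B) = B + p
A(4, 4)*(-1*(-42)) = (4 + 4)*(-1*(-42)) = 8*42 = 336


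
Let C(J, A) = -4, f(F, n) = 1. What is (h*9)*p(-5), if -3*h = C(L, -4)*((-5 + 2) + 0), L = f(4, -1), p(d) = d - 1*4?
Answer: 324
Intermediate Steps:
p(d) = -4 + d (p(d) = d - 4 = -4 + d)
L = 1
h = -4 (h = -(-4)*((-5 + 2) + 0)/3 = -(-4)*(-3 + 0)/3 = -(-4)*(-3)/3 = -⅓*12 = -4)
(h*9)*p(-5) = (-4*9)*(-4 - 5) = -36*(-9) = 324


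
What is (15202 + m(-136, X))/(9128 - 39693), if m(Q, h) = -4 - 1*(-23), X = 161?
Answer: -15221/30565 ≈ -0.49799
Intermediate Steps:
m(Q, h) = 19 (m(Q, h) = -4 + 23 = 19)
(15202 + m(-136, X))/(9128 - 39693) = (15202 + 19)/(9128 - 39693) = 15221/(-30565) = 15221*(-1/30565) = -15221/30565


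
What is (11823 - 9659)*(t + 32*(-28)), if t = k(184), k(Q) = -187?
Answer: -2343612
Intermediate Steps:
t = -187
(11823 - 9659)*(t + 32*(-28)) = (11823 - 9659)*(-187 + 32*(-28)) = 2164*(-187 - 896) = 2164*(-1083) = -2343612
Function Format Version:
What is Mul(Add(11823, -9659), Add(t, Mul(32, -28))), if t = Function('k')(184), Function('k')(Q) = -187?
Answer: -2343612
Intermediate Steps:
t = -187
Mul(Add(11823, -9659), Add(t, Mul(32, -28))) = Mul(Add(11823, -9659), Add(-187, Mul(32, -28))) = Mul(2164, Add(-187, -896)) = Mul(2164, -1083) = -2343612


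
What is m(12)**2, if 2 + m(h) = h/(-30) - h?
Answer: 5184/25 ≈ 207.36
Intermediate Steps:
m(h) = -2 - 31*h/30 (m(h) = -2 + (h/(-30) - h) = -2 + (h*(-1/30) - h) = -2 + (-h/30 - h) = -2 - 31*h/30)
m(12)**2 = (-2 - 31/30*12)**2 = (-2 - 62/5)**2 = (-72/5)**2 = 5184/25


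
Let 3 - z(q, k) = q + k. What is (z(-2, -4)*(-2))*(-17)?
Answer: 306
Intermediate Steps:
z(q, k) = 3 - k - q (z(q, k) = 3 - (q + k) = 3 - (k + q) = 3 + (-k - q) = 3 - k - q)
(z(-2, -4)*(-2))*(-17) = ((3 - 1*(-4) - 1*(-2))*(-2))*(-17) = ((3 + 4 + 2)*(-2))*(-17) = (9*(-2))*(-17) = -18*(-17) = 306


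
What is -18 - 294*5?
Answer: -1488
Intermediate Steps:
-18 - 294*5 = -18 - 49*30 = -18 - 1470 = -1488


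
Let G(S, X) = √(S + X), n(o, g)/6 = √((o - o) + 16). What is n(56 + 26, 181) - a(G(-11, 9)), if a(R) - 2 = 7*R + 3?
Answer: 19 - 7*I*√2 ≈ 19.0 - 9.8995*I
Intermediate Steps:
n(o, g) = 24 (n(o, g) = 6*√((o - o) + 16) = 6*√(0 + 16) = 6*√16 = 6*4 = 24)
a(R) = 5 + 7*R (a(R) = 2 + (7*R + 3) = 2 + (3 + 7*R) = 5 + 7*R)
n(56 + 26, 181) - a(G(-11, 9)) = 24 - (5 + 7*√(-11 + 9)) = 24 - (5 + 7*√(-2)) = 24 - (5 + 7*(I*√2)) = 24 - (5 + 7*I*√2) = 24 + (-5 - 7*I*√2) = 19 - 7*I*√2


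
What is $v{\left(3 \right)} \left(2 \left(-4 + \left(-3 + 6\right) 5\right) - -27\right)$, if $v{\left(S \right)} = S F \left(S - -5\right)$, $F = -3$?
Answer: $-3528$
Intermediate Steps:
$v{\left(S \right)} = - 3 S \left(5 + S\right)$ ($v{\left(S \right)} = S \left(-3\right) \left(S - -5\right) = - 3 S \left(S + 5\right) = - 3 S \left(5 + S\right)$)
$v{\left(3 \right)} \left(2 \left(-4 + \left(-3 + 6\right) 5\right) - -27\right) = \left(-3\right) 3 \left(5 + 3\right) \left(2 \left(-4 + \left(-3 + 6\right) 5\right) - -27\right) = \left(-3\right) 3 \cdot 8 \left(2 \left(-4 + 3 \cdot 5\right) + 27\right) = - 72 \left(2 \left(-4 + 15\right) + 27\right) = - 72 \left(2 \cdot 11 + 27\right) = - 72 \left(22 + 27\right) = \left(-72\right) 49 = -3528$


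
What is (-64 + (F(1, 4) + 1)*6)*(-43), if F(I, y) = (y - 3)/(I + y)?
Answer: 12212/5 ≈ 2442.4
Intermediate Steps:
F(I, y) = (-3 + y)/(I + y)
(-64 + (F(1, 4) + 1)*6)*(-43) = (-64 + ((-3 + 4)/(1 + 4) + 1)*6)*(-43) = (-64 + (1/5 + 1)*6)*(-43) = (-64 + ((⅕)*1 + 1)*6)*(-43) = (-64 + (⅕ + 1)*6)*(-43) = (-64 + (6/5)*6)*(-43) = (-64 + 36/5)*(-43) = -284/5*(-43) = 12212/5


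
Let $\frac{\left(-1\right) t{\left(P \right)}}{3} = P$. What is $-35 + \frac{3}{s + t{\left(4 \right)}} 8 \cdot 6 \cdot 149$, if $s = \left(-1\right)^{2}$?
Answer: $- \frac{21841}{11} \approx -1985.5$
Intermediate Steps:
$t{\left(P \right)} = - 3 P$
$s = 1$
$-35 + \frac{3}{s + t{\left(4 \right)}} 8 \cdot 6 \cdot 149 = -35 + \frac{3}{1 - 12} \cdot 8 \cdot 6 \cdot 149 = -35 + \frac{3}{-11} \cdot 8 \cdot 6 \cdot 149 = -35 + 3 \left(- \frac{1}{11}\right) 8 \cdot 6 \cdot 149 = -35 + \left(- \frac{3}{11}\right) 8 \cdot 6 \cdot 149 = -35 + \left(- \frac{24}{11}\right) 6 \cdot 149 = -35 - \frac{21456}{11} = - \frac{21841}{11}$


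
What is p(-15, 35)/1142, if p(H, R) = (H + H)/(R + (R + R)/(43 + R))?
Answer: -117/159880 ≈ -0.00073180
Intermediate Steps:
p(H, R) = 2*H/(R + 2*R/(43 + R)) (p(H, R) = (2*H)/(R + (2*R)/(43 + R)) = (2*H)/(R + 2*R/(43 + R)) = 2*H/(R + 2*R/(43 + R)))
p(-15, 35)/1142 = (2*(-15)*(43 + 35)/(35*(45 + 35)))/1142 = (2*(-15)*(1/35)*78/80)*(1/1142) = (2*(-15)*(1/35)*(1/80)*78)*(1/1142) = -117/140*1/1142 = -117/159880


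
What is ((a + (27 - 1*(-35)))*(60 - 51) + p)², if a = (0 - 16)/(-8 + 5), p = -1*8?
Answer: 357604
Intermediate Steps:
p = -8
a = 16/3 (a = -16/(-3) = -16*(-⅓) = 16/3 ≈ 5.3333)
((a + (27 - 1*(-35)))*(60 - 51) + p)² = ((16/3 + (27 - 1*(-35)))*(60 - 51) - 8)² = ((16/3 + (27 + 35))*9 - 8)² = ((16/3 + 62)*9 - 8)² = ((202/3)*9 - 8)² = (606 - 8)² = 598² = 357604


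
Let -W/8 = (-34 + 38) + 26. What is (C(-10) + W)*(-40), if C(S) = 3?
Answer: 9480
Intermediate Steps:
W = -240 (W = -8*((-34 + 38) + 26) = -8*(4 + 26) = -8*30 = -240)
(C(-10) + W)*(-40) = (3 - 240)*(-40) = -237*(-40) = 9480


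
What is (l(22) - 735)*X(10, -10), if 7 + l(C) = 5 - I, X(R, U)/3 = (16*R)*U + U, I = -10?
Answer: 3511410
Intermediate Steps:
X(R, U) = 3*U + 48*R*U (X(R, U) = 3*((16*R)*U + U) = 3*(16*R*U + U) = 3*(U + 16*R*U) = 3*U + 48*R*U)
l(C) = 8 (l(C) = -7 + (5 - 1*(-10)) = -7 + (5 + 10) = -7 + 15 = 8)
(l(22) - 735)*X(10, -10) = (8 - 735)*(3*(-10)*(1 + 16*10)) = -2181*(-10)*(1 + 160) = -2181*(-10)*161 = -727*(-4830) = 3511410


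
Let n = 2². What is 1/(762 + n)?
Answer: 1/766 ≈ 0.0013055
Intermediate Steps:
n = 4
1/(762 + n) = 1/(762 + 4) = 1/766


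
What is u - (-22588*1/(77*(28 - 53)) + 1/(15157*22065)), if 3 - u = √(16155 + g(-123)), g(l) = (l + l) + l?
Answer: -1124585271118/128759093925 - 3*√1754 ≈ -134.38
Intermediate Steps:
g(l) = 3*l (g(l) = 2*l + l = 3*l)
u = 3 - 3*√1754 (u = 3 - √(16155 + 3*(-123)) = 3 - √(16155 - 369) = 3 - √15786 = 3 - 3*√1754 ≈ -122.64)
u - (-22588*1/(77*(28 - 53)) + 1/(15157*22065)) = (3 - 3*√1754) - (-22588*1/(77*(28 - 53)) + 1/(15157*22065)) = (3 - 3*√1754) - (-22588/((-25*77)) + (1/15157)*(1/22065)) = (3 - 3*√1754) - (-22588/(-1925) + 1/334439205) = (3 - 3*√1754) - (-22588*(-1/1925) + 1/334439205) = (3 - 3*√1754) - (22588/1925 + 1/334439205) = (3 - 3*√1754) - 1*1510862552893/128759093925 = (3 - 3*√1754) - 1510862552893/128759093925 = -1124585271118/128759093925 - 3*√1754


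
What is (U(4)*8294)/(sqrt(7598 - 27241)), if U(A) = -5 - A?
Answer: 5742*I*sqrt(19643)/1511 ≈ 532.6*I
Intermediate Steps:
(U(4)*8294)/(sqrt(7598 - 27241)) = ((-5 - 1*4)*8294)/(sqrt(7598 - 27241)) = ((-5 - 4)*8294)/(sqrt(-19643)) = (-9*8294)/((I*sqrt(19643))) = -(-5742)*I*sqrt(19643)/1511 = 5742*I*sqrt(19643)/1511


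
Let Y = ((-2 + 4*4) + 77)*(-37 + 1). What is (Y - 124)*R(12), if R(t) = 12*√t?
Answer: -81600*√3 ≈ -1.4134e+5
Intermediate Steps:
Y = -3276 (Y = ((-2 + 16) + 77)*(-36) = (14 + 77)*(-36) = 91*(-36) = -3276)
(Y - 124)*R(12) = (-3276 - 124)*(12*√12) = -40800*2*√3 = -81600*√3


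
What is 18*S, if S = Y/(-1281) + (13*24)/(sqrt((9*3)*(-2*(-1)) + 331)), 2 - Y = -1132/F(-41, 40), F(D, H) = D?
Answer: 900/2501 + 5616*sqrt(385)/385 ≈ 286.58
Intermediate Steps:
Y = -1050/41 (Y = 2 - (-1132)/(-41) = 2 - (-1132)*(-1)/41 = 2 - 1*1132/41 = 2 - 1132/41 = -1050/41 ≈ -25.610)
S = 50/2501 + 312*sqrt(385)/385 (S = -1050/41/(-1281) + (13*24)/(sqrt((9*3)*(-2*(-1)) + 331)) = -1050/41*(-1/1281) + 312/(sqrt(27*2 + 331)) = 50/2501 + 312/(sqrt(54 + 331)) = 50/2501 + 312/(sqrt(385)) = 50/2501 + 312*(sqrt(385)/385) = 50/2501 + 312*sqrt(385)/385 ≈ 15.921)
18*S = 18*(50/2501 + 312*sqrt(385)/385) = 900/2501 + 5616*sqrt(385)/385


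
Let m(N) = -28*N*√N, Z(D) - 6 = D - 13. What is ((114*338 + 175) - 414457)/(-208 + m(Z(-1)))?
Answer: 271375/1544 + 146125*I*√2/386 ≈ 175.76 + 535.37*I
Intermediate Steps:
Z(D) = -7 + D (Z(D) = 6 + (D - 13) = 6 + (-13 + D) = -7 + D)
m(N) = -28*N^(3/2)
((114*338 + 175) - 414457)/(-208 + m(Z(-1))) = ((114*338 + 175) - 414457)/(-208 - 28*(-7 - 1)^(3/2)) = ((38532 + 175) - 414457)/(-208 - (-448)*I*√2) = (38707 - 414457)/(-208 - (-448)*I*√2) = -375750/(-208 + 448*I*√2)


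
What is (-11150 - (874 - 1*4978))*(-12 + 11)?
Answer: 7046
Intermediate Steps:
(-11150 - (874 - 1*4978))*(-12 + 11) = (-11150 - (874 - 4978))*(-1) = (-11150 - 1*(-4104))*(-1) = (-11150 + 4104)*(-1) = -7046*(-1) = 7046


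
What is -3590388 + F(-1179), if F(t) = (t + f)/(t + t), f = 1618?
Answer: -8466135343/2358 ≈ -3.5904e+6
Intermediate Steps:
F(t) = (1618 + t)/(2*t) (F(t) = (t + 1618)/(t + t) = (1618 + t)/((2*t)) = (1618 + t)*(1/(2*t)) = (1618 + t)/(2*t))
-3590388 + F(-1179) = -3590388 + (½)*(1618 - 1179)/(-1179) = -3590388 + (½)*(-1/1179)*439 = -3590388 - 439/2358 = -8466135343/2358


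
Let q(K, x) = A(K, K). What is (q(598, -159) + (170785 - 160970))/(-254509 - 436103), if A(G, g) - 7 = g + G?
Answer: -5509/345306 ≈ -0.015954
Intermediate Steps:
A(G, g) = 7 + G + g (A(G, g) = 7 + (g + G) = 7 + (G + g) = 7 + G + g)
q(K, x) = 7 + 2*K (q(K, x) = 7 + K + K = 7 + 2*K)
(q(598, -159) + (170785 - 160970))/(-254509 - 436103) = ((7 + 2*598) + (170785 - 160970))/(-254509 - 436103) = ((7 + 1196) + 9815)/(-690612) = (1203 + 9815)*(-1/690612) = 11018*(-1/690612) = -5509/345306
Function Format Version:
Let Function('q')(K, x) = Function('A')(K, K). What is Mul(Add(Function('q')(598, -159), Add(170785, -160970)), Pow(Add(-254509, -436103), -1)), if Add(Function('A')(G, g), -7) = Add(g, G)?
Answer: Rational(-5509, 345306) ≈ -0.015954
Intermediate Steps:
Function('A')(G, g) = Add(7, G, g) (Function('A')(G, g) = Add(7, Add(g, G)) = Add(7, Add(G, g)) = Add(7, G, g))
Function('q')(K, x) = Add(7, Mul(2, K)) (Function('q')(K, x) = Add(7, K, K) = Add(7, Mul(2, K)))
Mul(Add(Function('q')(598, -159), Add(170785, -160970)), Pow(Add(-254509, -436103), -1)) = Mul(Add(Add(7, Mul(2, 598)), Add(170785, -160970)), Pow(Add(-254509, -436103), -1)) = Mul(Add(Add(7, 1196), 9815), Pow(-690612, -1)) = Mul(Add(1203, 9815), Rational(-1, 690612)) = Mul(11018, Rational(-1, 690612)) = Rational(-5509, 345306)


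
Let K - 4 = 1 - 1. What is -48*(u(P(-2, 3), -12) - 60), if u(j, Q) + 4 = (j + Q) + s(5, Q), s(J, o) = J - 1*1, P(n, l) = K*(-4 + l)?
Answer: 3648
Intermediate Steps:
K = 4 (K = 4 + (1 - 1) = 4 + 0 = 4)
P(n, l) = -16 + 4*l (P(n, l) = 4*(-4 + l) = -16 + 4*l)
s(J, o) = -1 + J (s(J, o) = J - 1 = -1 + J)
u(j, Q) = Q + j (u(j, Q) = -4 + ((j + Q) + (-1 + 5)) = -4 + ((Q + j) + 4) = -4 + (4 + Q + j) = Q + j)
-48*(u(P(-2, 3), -12) - 60) = -48*((-12 + (-16 + 4*3)) - 60) = -48*((-12 + (-16 + 12)) - 60) = -48*((-12 - 4) - 60) = -48*(-16 - 60) = -48*(-76) = 3648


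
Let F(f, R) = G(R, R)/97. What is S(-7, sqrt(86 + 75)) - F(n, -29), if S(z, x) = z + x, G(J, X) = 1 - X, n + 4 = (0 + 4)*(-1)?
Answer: -709/97 + sqrt(161) ≈ 5.3793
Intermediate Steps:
n = -8 (n = -4 + (0 + 4)*(-1) = -4 + 4*(-1) = -4 - 4 = -8)
S(z, x) = x + z
F(f, R) = 1/97 - R/97 (F(f, R) = (1 - R)/97 = (1 - R)*(1/97) = 1/97 - R/97)
S(-7, sqrt(86 + 75)) - F(n, -29) = (sqrt(86 + 75) - 7) - (1/97 - 1/97*(-29)) = (sqrt(161) - 7) - (1/97 + 29/97) = (-7 + sqrt(161)) - 1*30/97 = (-7 + sqrt(161)) - 30/97 = -709/97 + sqrt(161)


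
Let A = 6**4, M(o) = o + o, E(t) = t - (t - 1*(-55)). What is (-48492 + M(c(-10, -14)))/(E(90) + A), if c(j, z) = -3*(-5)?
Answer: -48462/1241 ≈ -39.051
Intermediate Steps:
E(t) = -55 (E(t) = t - (t + 55) = t - (55 + t) = t + (-55 - t) = -55)
c(j, z) = 15
M(o) = 2*o
A = 1296
(-48492 + M(c(-10, -14)))/(E(90) + A) = (-48492 + 2*15)/(-55 + 1296) = (-48492 + 30)/1241 = -48462*1/1241 = -48462/1241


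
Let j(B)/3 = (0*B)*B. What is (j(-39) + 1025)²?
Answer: 1050625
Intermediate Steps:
j(B) = 0 (j(B) = 3*((0*B)*B) = 3*(0*B) = 3*0 = 0)
(j(-39) + 1025)² = (0 + 1025)² = 1025² = 1050625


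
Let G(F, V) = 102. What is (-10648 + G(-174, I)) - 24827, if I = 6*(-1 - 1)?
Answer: -35373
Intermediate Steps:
I = -12 (I = 6*(-2) = -12)
(-10648 + G(-174, I)) - 24827 = (-10648 + 102) - 24827 = -10546 - 24827 = -35373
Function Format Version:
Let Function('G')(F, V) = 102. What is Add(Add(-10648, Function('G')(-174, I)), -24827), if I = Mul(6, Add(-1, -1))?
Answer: -35373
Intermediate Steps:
I = -12 (I = Mul(6, -2) = -12)
Add(Add(-10648, Function('G')(-174, I)), -24827) = Add(Add(-10648, 102), -24827) = Add(-10546, -24827) = -35373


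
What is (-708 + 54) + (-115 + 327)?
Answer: -442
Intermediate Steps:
(-708 + 54) + (-115 + 327) = -654 + 212 = -442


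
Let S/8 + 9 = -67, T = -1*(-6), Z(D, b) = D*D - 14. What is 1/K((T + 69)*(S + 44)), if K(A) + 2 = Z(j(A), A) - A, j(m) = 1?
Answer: 1/42285 ≈ 2.3649e-5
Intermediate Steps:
Z(D, b) = -14 + D² (Z(D, b) = D² - 14 = -14 + D²)
T = 6
S = -608 (S = -72 + 8*(-67) = -72 - 536 = -608)
K(A) = -15 - A (K(A) = -2 + ((-14 + 1²) - A) = -2 + ((-14 + 1) - A) = -2 + (-13 - A) = -15 - A)
1/K((T + 69)*(S + 44)) = 1/(-15 - (6 + 69)*(-608 + 44)) = 1/(-15 - 75*(-564)) = 1/(-15 - 1*(-42300)) = 1/(-15 + 42300) = 1/42285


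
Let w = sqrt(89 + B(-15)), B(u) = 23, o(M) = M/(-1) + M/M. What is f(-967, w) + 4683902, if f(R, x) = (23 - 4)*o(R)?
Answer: 4702294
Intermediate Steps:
o(M) = 1 - M (o(M) = M*(-1) + 1 = -M + 1 = 1 - M)
w = 4*sqrt(7) (w = sqrt(89 + 23) = sqrt(112) = 4*sqrt(7) ≈ 10.583)
f(R, x) = 19 - 19*R (f(R, x) = (23 - 4)*(1 - R) = 19*(1 - R) = 19 - 19*R)
f(-967, w) + 4683902 = (19 - 19*(-967)) + 4683902 = (19 + 18373) + 4683902 = 18392 + 4683902 = 4702294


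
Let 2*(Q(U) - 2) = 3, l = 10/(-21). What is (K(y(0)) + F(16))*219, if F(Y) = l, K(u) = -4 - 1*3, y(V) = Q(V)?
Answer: -11461/7 ≈ -1637.3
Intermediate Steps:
l = -10/21 (l = 10*(-1/21) = -10/21 ≈ -0.47619)
Q(U) = 7/2 (Q(U) = 2 + (½)*3 = 2 + 3/2 = 7/2)
y(V) = 7/2
K(u) = -7 (K(u) = -4 - 3 = -7)
F(Y) = -10/21
(K(y(0)) + F(16))*219 = (-7 - 10/21)*219 = -157/21*219 = -11461/7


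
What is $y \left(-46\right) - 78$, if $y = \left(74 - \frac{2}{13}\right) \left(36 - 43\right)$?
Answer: $\frac{308106}{13} \approx 23700.0$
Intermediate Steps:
$y = - \frac{6720}{13}$ ($y = \left(74 - \frac{2}{13}\right) \left(-7\right) = \frac{960}{13} \left(-7\right) = - \frac{6720}{13} \approx -516.92$)
$y \left(-46\right) - 78 = \left(- \frac{6720}{13}\right) \left(-46\right) - 78 = \frac{309120}{13} - 78 = \frac{308106}{13}$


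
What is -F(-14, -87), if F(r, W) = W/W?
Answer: -1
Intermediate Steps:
F(r, W) = 1
-F(-14, -87) = -1*1 = -1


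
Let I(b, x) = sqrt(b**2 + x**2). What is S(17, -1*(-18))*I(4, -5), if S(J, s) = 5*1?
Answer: 5*sqrt(41) ≈ 32.016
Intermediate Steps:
S(J, s) = 5
S(17, -1*(-18))*I(4, -5) = 5*sqrt(4**2 + (-5)**2) = 5*sqrt(16 + 25) = 5*sqrt(41)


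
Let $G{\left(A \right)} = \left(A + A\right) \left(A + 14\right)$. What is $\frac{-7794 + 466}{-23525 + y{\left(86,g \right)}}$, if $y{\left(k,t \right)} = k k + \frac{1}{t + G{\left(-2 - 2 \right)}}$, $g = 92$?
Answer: $\frac{87936}{193547} \approx 0.45434$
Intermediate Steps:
$G{\left(A \right)} = 2 A \left(14 + A\right)$
$y{\left(k,t \right)} = k^{2} + \frac{1}{-80 + t}$ ($y{\left(k,t \right)} = k k + \frac{1}{t + 2 \left(-2 - 2\right) \left(14 - 4\right)} = k^{2} + \frac{1}{t + 2 \left(-4\right) \left(14 - 4\right)} = k^{2} + \frac{1}{t + 2 \left(-4\right) 10} = k^{2} + \frac{1}{t - 80} = k^{2} + \frac{1}{-80 + t}$)
$\frac{-7794 + 466}{-23525 + y{\left(86,g \right)}} = \frac{-7794 + 466}{-23525 + \frac{1 - 80 \cdot 86^{2} + 92 \cdot 86^{2}}{-80 + 92}} = - \frac{7328}{-23525 + \frac{1 - 591680 + 92 \cdot 7396}{12}} = - \frac{7328}{-23525 + \frac{1 - 591680 + 680432}{12}} = - \frac{7328}{-23525 + \frac{1}{12} \cdot 88753} = - \frac{7328}{-23525 + \frac{88753}{12}} = - \frac{7328}{- \frac{193547}{12}} = \left(-7328\right) \left(- \frac{12}{193547}\right) = \frac{87936}{193547}$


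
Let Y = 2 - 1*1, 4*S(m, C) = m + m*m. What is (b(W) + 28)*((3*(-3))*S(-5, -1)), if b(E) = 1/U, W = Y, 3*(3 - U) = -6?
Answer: -1269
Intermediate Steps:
S(m, C) = m/4 + m**2/4 (S(m, C) = (m + m*m)/4 = (m + m**2)/4 = m/4 + m**2/4)
U = 5 (U = 3 - 1/3*(-6) = 3 + 2 = 5)
Y = 1 (Y = 2 - 1 = 1)
W = 1
b(E) = 1/5
(b(W) + 28)*((3*(-3))*S(-5, -1)) = (1/5 + 28)*((3*(-3))*((1/4)*(-5)*(1 - 5))) = 141*(-9*(-5)*(-4)/4)/5 = 141*(-9*5)/5 = (141/5)*(-45) = -1269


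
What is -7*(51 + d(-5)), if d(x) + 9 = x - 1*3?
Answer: -238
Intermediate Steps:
d(x) = -12 + x (d(x) = -9 + (x - 1*3) = -9 + (x - 3) = -9 + (-3 + x) = -12 + x)
-7*(51 + d(-5)) = -7*(51 + (-12 - 5)) = -7*(51 - 17) = -7*34 = -238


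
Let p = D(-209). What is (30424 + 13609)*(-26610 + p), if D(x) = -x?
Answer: -1162515233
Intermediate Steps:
p = 209 (p = -1*(-209) = 209)
(30424 + 13609)*(-26610 + p) = (30424 + 13609)*(-26610 + 209) = 44033*(-26401) = -1162515233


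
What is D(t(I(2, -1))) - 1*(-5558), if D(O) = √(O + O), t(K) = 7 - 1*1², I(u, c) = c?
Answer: 5558 + 2*√3 ≈ 5561.5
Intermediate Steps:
t(K) = 6 (t(K) = 7 - 1*1 = 7 - 1 = 6)
D(O) = √2*√O (D(O) = √(2*O) = √2*√O)
D(t(I(2, -1))) - 1*(-5558) = √2*√6 - 1*(-5558) = 2*√3 + 5558 = 5558 + 2*√3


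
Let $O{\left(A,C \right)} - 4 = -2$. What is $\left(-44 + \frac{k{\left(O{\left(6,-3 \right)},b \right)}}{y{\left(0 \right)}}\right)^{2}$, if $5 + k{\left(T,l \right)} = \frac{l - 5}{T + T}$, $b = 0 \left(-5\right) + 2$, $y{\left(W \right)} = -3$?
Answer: $\frac{255025}{144} \approx 1771.0$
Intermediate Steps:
$O{\left(A,C \right)} = 2$ ($O{\left(A,C \right)} = 4 - 2 = 2$)
$b = 2$ ($b = 0 + 2 = 2$)
$k{\left(T,l \right)} = -5 + \frac{-5 + l}{2 T}$ ($k{\left(T,l \right)} = -5 + \frac{l - 5}{T + T} = -5 + \frac{-5 + l}{2 T}$)
$\left(-44 + \frac{k{\left(O{\left(6,-3 \right)},b \right)}}{y{\left(0 \right)}}\right)^{2} = \left(-44 + \frac{\frac{1}{2} \cdot \frac{1}{2} \left(-5 + 2 - 20\right)}{-3}\right)^{2} = \left(-44 + \frac{1}{2} \cdot \frac{1}{2} \left(-5 + 2 - 20\right) \left(- \frac{1}{3}\right)\right)^{2} = \left(-44 + \frac{1}{2} \cdot \frac{1}{2} \left(-23\right) \left(- \frac{1}{3}\right)\right)^{2} = \left(-44 - - \frac{23}{12}\right)^{2} = \left(-44 + \frac{23}{12}\right)^{2} = \left(- \frac{505}{12}\right)^{2} = \frac{255025}{144}$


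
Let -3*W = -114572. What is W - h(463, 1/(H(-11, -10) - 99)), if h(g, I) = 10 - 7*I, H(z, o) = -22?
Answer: 13859561/363 ≈ 38181.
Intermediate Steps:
W = 114572/3 (W = -1/3*(-114572) = 114572/3 ≈ 38191.)
W - h(463, 1/(H(-11, -10) - 99)) = 114572/3 - (10 - 7/(-22 - 99)) = 114572/3 - (10 - 7/(-121)) = 114572/3 - (10 - 7*(-1/121)) = 114572/3 - (10 + 7/121) = 114572/3 - 1*1217/121 = 114572/3 - 1217/121 = 13859561/363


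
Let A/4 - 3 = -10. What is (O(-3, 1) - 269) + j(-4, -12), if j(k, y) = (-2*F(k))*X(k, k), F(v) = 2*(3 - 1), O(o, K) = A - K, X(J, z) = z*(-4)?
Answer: -426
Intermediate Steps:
A = -28 (A = 12 + 4*(-10) = 12 - 40 = -28)
X(J, z) = -4*z
O(o, K) = -28 - K
F(v) = 4 (F(v) = 2*2 = 4)
j(k, y) = 32*k (j(k, y) = (-2*4)*(-4*k) = -(-32)*k = 32*k)
(O(-3, 1) - 269) + j(-4, -12) = ((-28 - 1*1) - 269) + 32*(-4) = ((-28 - 1) - 269) - 128 = (-29 - 269) - 128 = -298 - 128 = -426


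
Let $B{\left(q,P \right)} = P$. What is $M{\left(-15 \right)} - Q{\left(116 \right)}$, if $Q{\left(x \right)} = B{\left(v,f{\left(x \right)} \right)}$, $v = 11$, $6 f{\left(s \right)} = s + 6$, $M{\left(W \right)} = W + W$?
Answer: $- \frac{151}{3} \approx -50.333$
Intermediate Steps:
$M{\left(W \right)} = 2 W$
$f{\left(s \right)} = 1 + \frac{s}{6}$ ($f{\left(s \right)} = \frac{s + 6}{6} = \frac{6 + s}{6} = 1 + \frac{s}{6}$)
$Q{\left(x \right)} = 1 + \frac{x}{6}$
$M{\left(-15 \right)} - Q{\left(116 \right)} = 2 \left(-15\right) - \left(1 + \frac{1}{6} \cdot 116\right) = -30 - \left(1 + \frac{58}{3}\right) = -30 - \frac{61}{3} = - \frac{151}{3}$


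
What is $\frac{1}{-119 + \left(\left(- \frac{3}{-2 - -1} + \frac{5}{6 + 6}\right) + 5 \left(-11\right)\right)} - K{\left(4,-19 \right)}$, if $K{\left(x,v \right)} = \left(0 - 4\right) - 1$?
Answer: $\frac{10223}{2047} \approx 4.9941$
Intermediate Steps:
$K{\left(x,v \right)} = -5$ ($K{\left(x,v \right)} = -4 - 1 = -5$)
$\frac{1}{-119 + \left(\left(- \frac{3}{-2 - -1} + \frac{5}{6 + 6}\right) + 5 \left(-11\right)\right)} - K{\left(4,-19 \right)} = \frac{1}{-119 + \left(\left(- \frac{3}{-2 - -1} + \frac{5}{6 + 6}\right) + 5 \left(-11\right)\right)} - -5 = \frac{1}{-119 - \left(\frac{655}{12} + \frac{3}{-2 + 1}\right)} + 5 = \frac{1}{-119 - \left(\frac{655}{12} - 3\right)} + 5 = \frac{1}{-119 + \left(\left(\left(-3\right) \left(-1\right) + \frac{5}{12}\right) - 55\right)} + 5 = \frac{1}{-119 + \left(\left(3 + \frac{5}{12}\right) - 55\right)} + 5 = \frac{1}{-119 + \left(\frac{41}{12} - 55\right)} + 5 = \frac{1}{-119 - \frac{619}{12}} + 5 = \frac{1}{- \frac{2047}{12}} + 5 = - \frac{12}{2047} + 5 = \frac{10223}{2047}$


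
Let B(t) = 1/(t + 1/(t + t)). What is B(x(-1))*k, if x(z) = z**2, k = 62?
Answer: 124/3 ≈ 41.333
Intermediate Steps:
B(t) = 1/(t + 1/(2*t))
B(x(-1))*k = (2*(-1)**2/(1 + 2*((-1)**2)**2))*62 = (2*1/(1 + 2*1**2))*62 = (2*1/(1 + 2*1))*62 = (2*1/(1 + 2))*62 = (2*1/3)*62 = (2*1*(1/3))*62 = (2/3)*62 = 124/3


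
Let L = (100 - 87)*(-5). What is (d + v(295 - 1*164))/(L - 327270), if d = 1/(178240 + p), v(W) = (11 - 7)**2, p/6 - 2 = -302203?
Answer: -5231891/107036319122 ≈ -4.8880e-5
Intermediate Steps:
p = -1813206 (p = 12 + 6*(-302203) = 12 - 1813218 = -1813206)
v(W) = 16 (v(W) = 4**2 = 16)
L = -65 (L = 13*(-5) = -65)
d = -1/1634966 (d = 1/(178240 - 1813206) = 1/(-1634966) = -1/1634966 ≈ -6.1163e-7)
(d + v(295 - 1*164))/(L - 327270) = (-1/1634966 + 16)/(-65 - 327270) = (26159455/1634966)/(-327335) = (26159455/1634966)*(-1/327335) = -5231891/107036319122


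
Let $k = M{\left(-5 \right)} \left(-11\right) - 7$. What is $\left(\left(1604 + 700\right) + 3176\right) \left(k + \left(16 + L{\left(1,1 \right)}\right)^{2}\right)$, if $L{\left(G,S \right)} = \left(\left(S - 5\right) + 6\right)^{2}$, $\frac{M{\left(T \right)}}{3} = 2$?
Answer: $1791960$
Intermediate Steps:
$M{\left(T \right)} = 6$ ($M{\left(T \right)} = 3 \cdot 2 = 6$)
$L{\left(G,S \right)} = \left(1 + S\right)^{2}$ ($L{\left(G,S \right)} = \left(\left(-5 + S\right) + 6\right)^{2} = \left(1 + S\right)^{2}$)
$k = -73$ ($k = 6 \left(-11\right) - 7 = -66 - 7 = -73$)
$\left(\left(1604 + 700\right) + 3176\right) \left(k + \left(16 + L{\left(1,1 \right)}\right)^{2}\right) = \left(\left(1604 + 700\right) + 3176\right) \left(-73 + \left(16 + \left(1 + 1\right)^{2}\right)^{2}\right) = \left(2304 + 3176\right) \left(-73 + \left(16 + 2^{2}\right)^{2}\right) = 5480 \left(-73 + \left(16 + 4\right)^{2}\right) = 5480 \left(-73 + 20^{2}\right) = 5480 \left(-73 + 400\right) = 5480 \cdot 327 = 1791960$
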